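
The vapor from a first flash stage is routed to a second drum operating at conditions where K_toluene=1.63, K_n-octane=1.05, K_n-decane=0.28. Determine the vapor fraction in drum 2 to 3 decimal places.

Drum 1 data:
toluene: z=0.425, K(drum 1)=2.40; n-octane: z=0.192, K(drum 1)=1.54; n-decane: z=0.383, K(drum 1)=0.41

V/F (drum 2) = 0.415

Drum 1:
Rachford–Rice: g(ψ₁) = Σ zᵢ(Kᵢ−1)/(1+ψ₁(Kᵢ−1)) = 0.
Check two-phase: ΣzᵢKᵢ = 1.473 > 1 and Σzᵢ/Kᵢ = 1.236 > 1, so g(0) = 0.473 > 0 and g(1) = -0.236 < 0.
Newton–Raphson from ψ₁ = 0.5:
  ψ₁ = 0.500: g = 0.1111, g' = -0.591 → ψ₁ = 0.688
  ψ₁ = 0.688: g = -0.0017, g' = -0.624 → ψ₁ = 0.685
Converged at ψ₁ = 0.685.
Drum-1 compositions:
  toluene: x = 0.217, y = 0.521
  n-octane: x = 0.140, y = 0.216
  n-decane: x = 0.643, y = 0.264
Drum-2 feed = drum-1 vapor: z₂ = (0.5206, 0.2158, 0.2636).
Drum 2:
Rachford–Rice: g(ψ₂) = Σ zᵢ(Kᵢ−1)/(1+ψ₂(Kᵢ−1)) = 0.
Check two-phase: ΣzᵢKᵢ = 1.149 > 1 and Σzᵢ/Kᵢ = 1.466 > 1, so g(0) = 0.149 > 0 and g(1) = -0.466 < 0.
Iterate (Newton) starting at ψ₂ = 0.42:
  ψ₂ = 0.420: g = -0.0022, g' = -0.411 → ψ₂ = 0.415
Converged at ψ₂ = 0.415.
  toluene: x = 0.413, y = 0.673
  n-octane: x = 0.211, y = 0.222
  n-decane: x = 0.376, y = 0.105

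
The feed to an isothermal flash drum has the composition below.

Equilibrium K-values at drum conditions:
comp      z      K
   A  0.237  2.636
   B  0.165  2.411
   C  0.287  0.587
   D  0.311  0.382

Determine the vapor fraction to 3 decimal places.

ψ = 0.378

Iterate (Newton) starting at ψ = 0.5:
  ψ = 0.500: g = -0.0777, g' = -0.631 → ψ = 0.377
  ψ = 0.377: g = 0.0009, g' = -0.653 → ψ = 0.378
Converged at ψ = 0.378.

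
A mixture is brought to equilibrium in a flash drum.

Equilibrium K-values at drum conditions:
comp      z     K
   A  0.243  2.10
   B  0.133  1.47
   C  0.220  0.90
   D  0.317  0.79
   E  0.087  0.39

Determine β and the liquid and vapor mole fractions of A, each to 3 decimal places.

Let β = V/F and solve Σ zᵢ(Kᵢ−1)/(1+β(Kᵢ−1)) = 0.
Feasibility: ΣzᵢKᵢ = 1.188, Σzᵢ/Kᵢ = 1.075 — both > 1, two phases present.
Newton iteration, β⁰ = 0.32:
  β = 0.320: g = 0.0920, g' = -0.251 → β = 0.686
  β = 0.686: g = 0.0070, g' = -0.230 → β = 0.716
Converged at β = 0.716.
Compositions from xᵢ = zᵢ/(1+β(Kᵢ−1)), yᵢ = Kᵢxᵢ:
  A: x = 0.136, y = 0.285
  B: x = 0.100, y = 0.146
  C: x = 0.237, y = 0.213
  D: x = 0.373, y = 0.295
  E: x = 0.154, y = 0.060

β = 0.716, x_A = 0.136, y_A = 0.285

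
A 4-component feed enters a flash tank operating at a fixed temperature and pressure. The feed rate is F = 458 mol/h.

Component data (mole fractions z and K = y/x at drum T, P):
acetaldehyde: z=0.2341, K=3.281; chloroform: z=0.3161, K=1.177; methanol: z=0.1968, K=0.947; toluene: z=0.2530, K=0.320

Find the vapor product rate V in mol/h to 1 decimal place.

V = 253.8 mol/h

Iterate (Newton) starting at ψ = 0.5:
  ψ = 0.5000: g = 0.02949, g' = -0.5433 → ψ = 0.5543
  ψ = 0.5543: g = -0.00007, g' = -0.5477 → ψ = 0.5541
Converged at ψ = 0.5541.
Then V = ψ·F = 0.5541·458 = 253.8 mol/h and L = F − V = 204.2 mol/h.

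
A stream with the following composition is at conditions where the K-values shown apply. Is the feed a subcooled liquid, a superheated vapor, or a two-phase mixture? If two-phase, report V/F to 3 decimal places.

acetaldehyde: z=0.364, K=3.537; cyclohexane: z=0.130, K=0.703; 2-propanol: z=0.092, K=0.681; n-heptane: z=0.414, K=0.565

ΣzᵢKᵢ = 1.675; Σzᵢ/Kᵢ = 1.156.
Both exceed 1, so a two-phase solution exists.
Let ψ = V/F and solve Σ zᵢ(Kᵢ−1)/(1+ψ(Kᵢ−1)) = 0.
Iterate (Newton) starting at ψ = 0.55:
  ψ = 0.550: g = 0.0671, g' = -0.574 → ψ = 0.667
  ψ = 0.667: g = 0.0040, g' = -0.512 → ψ = 0.675
Converged at ψ = 0.675.

two-phase, V/F = 0.675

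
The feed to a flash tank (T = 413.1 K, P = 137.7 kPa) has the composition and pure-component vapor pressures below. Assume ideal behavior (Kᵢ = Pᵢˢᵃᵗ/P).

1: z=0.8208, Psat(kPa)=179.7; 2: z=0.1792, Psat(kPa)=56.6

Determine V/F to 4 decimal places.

Raoult's law: Kᵢ = Pᵢˢᵃᵗ/P = Pᵢˢᵃᵗ/137.7.
  K_1 = 179.7/137.7 = 1.305011, K_2 = 56.6/137.7 = 0.411038
Rachford–Rice: g(V/F) = Σ zᵢ(Kᵢ−1)/(1+V/F(Kᵢ−1)) = 0.
Check two-phase: ΣzᵢKᵢ = 1.1448 > 1 and Σzᵢ/Kᵢ = 1.0649 > 1, so g(0) = 0.1448 > 0 and g(1) = -0.0649 < 0.
Iterate (Newton) starting at V/F = 0.5:
  V/F = 0.5000: g = 0.06763, g' = -0.1824 → V/F = 0.8708
  V/F = 0.8708: g = -0.01886, g' = -0.3096 → V/F = 0.8099
  V/F = 0.8099: g = -0.00105, g' = -0.2764 → V/F = 0.8061
Converged at V/F = 0.8061.

V/F = 0.8061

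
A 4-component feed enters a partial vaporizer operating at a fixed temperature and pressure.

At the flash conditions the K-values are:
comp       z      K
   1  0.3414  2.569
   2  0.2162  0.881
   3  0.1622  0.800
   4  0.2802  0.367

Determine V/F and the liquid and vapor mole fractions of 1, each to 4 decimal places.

Rachford–Rice: g(V/F) = Σ zᵢ(Kᵢ−1)/(1+V/F(Kᵢ−1)) = 0.
Check two-phase: ΣzᵢKᵢ = 1.3001 > 1 and Σzᵢ/Kᵢ = 1.3445 > 1, so g(0) = 0.3001 > 0 and g(1) = -0.3445 < 0.
Iterate (Newton) starting at V/F = 0.5:
  V/F = 0.5000: g = -0.02273, g' = -0.5157 → V/F = 0.4559
  V/F = 0.4559: g = 0.00005, g' = -0.5188 → V/F = 0.4560
Converged at V/F = 0.4560.
Compositions from xᵢ = zᵢ/(1+V/F(Kᵢ−1)), yᵢ = Kᵢxᵢ:
  1: x = 0.1990, y = 0.5113
  2: x = 0.2286, y = 0.2014
  3: x = 0.1785, y = 0.1428
  4: x = 0.3939, y = 0.1446

V/F = 0.4560, x_1 = 0.1990, y_1 = 0.5113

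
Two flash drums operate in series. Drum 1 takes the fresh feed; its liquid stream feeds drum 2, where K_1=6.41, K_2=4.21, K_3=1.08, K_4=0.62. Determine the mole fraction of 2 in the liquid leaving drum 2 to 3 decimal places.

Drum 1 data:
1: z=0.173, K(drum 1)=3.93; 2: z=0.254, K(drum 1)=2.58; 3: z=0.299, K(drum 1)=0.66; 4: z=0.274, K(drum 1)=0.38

x_2 (drum 2) = 0.040

Drum 1:
Let ψ₁ = V/F and solve Σ zᵢ(Kᵢ−1)/(1+ψ₁(Kᵢ−1)) = 0.
Check two-phase: ΣzᵢKᵢ = 1.637 > 1 and Σzᵢ/Kᵢ = 1.317 > 1, so g(0) = 0.637 > 0 and g(1) = -0.317 < 0.
Newton–Raphson from ψ₁ = 0.5:
  ψ₁ = 0.500: g = 0.0612, g' = -0.714 → ψ₁ = 0.586
  ψ₁ = 0.586: g = 0.0014, g' = -0.686 → ψ₁ = 0.588
Converged at ψ₁ = 0.588.
Drum-1 compositions:
  1: x = 0.064, y = 0.250
  2: x = 0.132, y = 0.340
  3: x = 0.374, y = 0.247
  4: x = 0.431, y = 0.164
Drum-2 feed = drum-1 liquid: z₂ = (0.0636, 0.1317, 0.3737, 0.4311).
Drum 2:
Rachford–Rice: g(ψ₂) = Σ zᵢ(Kᵢ−1)/(1+ψ₂(Kᵢ−1)) = 0.
Check two-phase: ΣzᵢKᵢ = 1.633 > 1 and Σzᵢ/Kᵢ = 1.082 > 1, so g(0) = 0.633 > 0 and g(1) = -0.082 < 0.
Newton iteration, ψ₂⁰ = 0.5:
  ψ₂ = 0.500: g = 0.0816, g' = -0.433 → ψ₂ = 0.689
  ψ₂ = 0.689: g = 0.0109, g' = -0.331 → ψ₂ = 0.722
Converged at ψ₂ = 0.722.
  1: x = 0.013, y = 0.083
  2: x = 0.040, y = 0.167
  3: x = 0.353, y = 0.382
  4: x = 0.594, y = 0.368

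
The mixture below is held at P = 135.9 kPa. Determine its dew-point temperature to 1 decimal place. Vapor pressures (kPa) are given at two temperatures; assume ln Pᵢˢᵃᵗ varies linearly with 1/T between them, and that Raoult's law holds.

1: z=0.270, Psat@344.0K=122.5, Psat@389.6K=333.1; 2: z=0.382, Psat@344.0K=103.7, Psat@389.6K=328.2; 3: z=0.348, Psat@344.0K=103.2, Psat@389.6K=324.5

T = 352.5 K

Dew-point temperature: Σzᵢ·P/Pᵢˢᵃᵗ(T) = 1. Interpolate ln Pᵢˢᵃᵗ = aᵢ + bᵢ/T.
  T = 344.0 K: ΣzᵢP/Pᵢˢᵃᵗ = 1.2584
  T = 389.6 K: ΣzᵢP/Pᵢˢᵃᵗ = 0.4141
  T = 366.8 K: ΣzᵢP/Pᵢˢᵃᵗ = 0.6970
  T = 355.4 K: ΣzᵢP/Pᵢˢᵃᵗ = 0.9276
  T = 349.7 K: ΣzᵢP/Pᵢˢᵃᵗ = 1.0777
  T = 352.5 K: ΣzᵢP/Pᵢˢᵃᵗ = 1.0005
Interpolating between 352.5 K and 355.4 K gives T ≈ 352.5 K.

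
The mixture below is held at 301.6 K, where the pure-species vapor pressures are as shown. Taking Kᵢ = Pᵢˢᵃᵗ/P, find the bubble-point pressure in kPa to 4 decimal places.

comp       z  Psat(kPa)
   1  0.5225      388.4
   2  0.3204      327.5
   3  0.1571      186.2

At the bubble point ψ → 0, so ΣzᵢKᵢ = 1 with Kᵢ = Pᵢˢᵃᵗ/P ⇒ P = ΣzᵢPᵢˢᵃᵗ.
P = 0.5225·388.4 + 0.3204·327.5 + 0.1571·186.2 = 337.1220 kPa

Pbub = 337.1220 kPa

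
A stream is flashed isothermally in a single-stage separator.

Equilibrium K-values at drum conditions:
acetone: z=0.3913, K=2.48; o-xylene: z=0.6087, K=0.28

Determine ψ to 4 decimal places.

Let ψ = V/F and solve Σ zᵢ(Kᵢ−1)/(1+ψ(Kᵢ−1)) = 0.
Feasibility: ΣzᵢKᵢ = 1.1409, Σzᵢ/Kᵢ = 2.3317 — both > 1, two phases present.
Newton–Raphson from ψ = 0.66:
  ψ = 0.6600: g = -0.54215, g' = -1.3651 → ψ = 0.2628
  ψ = 0.2628: g = -0.12363, g' = -0.9243 → ψ = 0.1291
  ψ = 0.1291: g = 0.00306, g' = -0.9877 → ψ = 0.1322
Converged at ψ = 0.1322.

ψ = 0.1322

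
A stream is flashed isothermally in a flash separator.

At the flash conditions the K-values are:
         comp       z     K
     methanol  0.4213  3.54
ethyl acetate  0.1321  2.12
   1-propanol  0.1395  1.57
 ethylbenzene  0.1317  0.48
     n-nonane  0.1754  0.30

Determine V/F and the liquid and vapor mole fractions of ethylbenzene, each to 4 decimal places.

V/F = 0.8918, x_ethylbenzene = 0.2456, y_ethylbenzene = 0.1179

Iterate (Newton) starting at V/F = 0.5:
  V/F = 0.5000: g = 0.34669, g' = -0.8915 → V/F = 0.8889
  V/F = 0.8889: g = 0.00303, g' = -1.0431 → V/F = 0.8918
Converged at V/F = 0.8918.
Compositions from xᵢ = zᵢ/(1+V/F(Kᵢ−1)), yᵢ = Kᵢxᵢ:
  methanol: x = 0.1290, y = 0.4568
  ethyl acetate: x = 0.0661, y = 0.1401
  1-propanol: x = 0.0925, y = 0.1452
  ethylbenzene: x = 0.2456, y = 0.1179
  n-nonane: x = 0.4668, y = 0.1400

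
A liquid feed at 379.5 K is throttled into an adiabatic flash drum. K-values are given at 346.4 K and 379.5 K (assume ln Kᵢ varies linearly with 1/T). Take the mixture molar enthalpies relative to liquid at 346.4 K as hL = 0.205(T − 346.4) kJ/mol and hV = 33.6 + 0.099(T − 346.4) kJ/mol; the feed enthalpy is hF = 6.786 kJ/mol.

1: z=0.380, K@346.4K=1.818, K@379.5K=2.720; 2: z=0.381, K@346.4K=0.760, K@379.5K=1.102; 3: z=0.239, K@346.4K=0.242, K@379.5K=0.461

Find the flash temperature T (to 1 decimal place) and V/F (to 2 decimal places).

Adiabatic flash: solve Rachford–Rice at each trial T, then check hF = ψ·hV(T) + (1−ψ)·hL(T).
  T = 346.4 K: K = (1.818, 0.760, 0.242), RR gives ψ = 0.094, H_out = 3.161 kJ/mol
  T = 379.5 K: K = (2.720, 1.102, 0.461), RR gives ψ = 0.992, H_out = 36.634 kJ/mol
  T = 362.9 K: K = (2.243, 0.922, 0.339), RR gives ψ = 0.553, H_out = 20.983 kJ/mol
  T = 354.6 K: K = (2.023, 0.839, 0.287), RR gives ψ = 0.337, H_out = 12.697 kJ/mol
  T = 350.5 K: K = (1.919, 0.799, 0.264), RR gives ψ = 0.221, H_out = 8.163 kJ/mol
  T = 348.4 K: K = (1.867, 0.779, 0.252), RR gives ψ = 0.158, H_out = 5.671 kJ/mol
Linear interpolation between T = 348.4 (H_out = 5.671) and T = 350.5 (H_out = 8.163) on hF = 6.786 gives T ≈ 349.3 K, at which ψ = 0.19.

T = 349.3 K, V/F = 0.19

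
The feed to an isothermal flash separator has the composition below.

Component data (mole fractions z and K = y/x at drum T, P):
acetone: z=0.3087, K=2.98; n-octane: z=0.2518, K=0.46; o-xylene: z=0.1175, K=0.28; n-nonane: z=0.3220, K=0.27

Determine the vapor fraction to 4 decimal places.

ψ = 0.1185

Newton iteration, ψ⁰ = 0.48:
  ψ = 0.4800: g = -0.36129, g' = -1.0008 → ψ = 0.1190
  ψ = 0.1190: g = -0.00059, g' = -1.1552 → ψ = 0.1185
Converged at ψ = 0.1185.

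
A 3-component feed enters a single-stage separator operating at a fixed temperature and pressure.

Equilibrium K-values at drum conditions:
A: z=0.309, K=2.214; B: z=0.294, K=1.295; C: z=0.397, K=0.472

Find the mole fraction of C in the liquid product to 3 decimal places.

x_C = 0.564

Rachford–Rice: g(ψ) = Σ zᵢ(Kᵢ−1)/(1+ψ(Kᵢ−1)) = 0.
Check two-phase: ΣzᵢKᵢ = 1.252 > 1 and Σzᵢ/Kᵢ = 1.208 > 1, so g(0) = 0.252 > 0 and g(1) = -0.208 < 0.
Iterate (Newton) starting at ψ = 0.66:
  ψ = 0.660: g = -0.0409, g' = -0.419 → ψ = 0.562
  ψ = 0.562: g = -0.0009, g' = -0.404 → ψ = 0.560
Converged at ψ = 0.560.
Compositions from xᵢ = zᵢ/(1+ψ(Kᵢ−1)), yᵢ = Kᵢxᵢ:
  A: x = 0.184, y = 0.407
  B: x = 0.252, y = 0.327
  C: x = 0.564, y = 0.266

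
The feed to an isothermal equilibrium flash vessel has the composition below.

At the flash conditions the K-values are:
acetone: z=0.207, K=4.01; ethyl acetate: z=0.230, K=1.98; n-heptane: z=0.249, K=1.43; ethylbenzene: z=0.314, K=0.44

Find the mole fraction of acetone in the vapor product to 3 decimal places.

Rachford–Rice: g(ψ) = Σ zᵢ(Kᵢ−1)/(1+ψ(Kᵢ−1)) = 0.
g(0) = ΣzᵢKᵢ − 1 = 0.780 and g(1) = 1 − Σzᵢ/Kᵢ = -0.056, so a root lies in (0, 1).
Iterate (Newton) starting at ψ = 0.43:
  ψ = 0.430: g = 0.2889, g' = -0.669 → ψ = 0.862
  ψ = 0.862: g = 0.0339, g' = -0.602 → ψ = 0.918
  ψ = 0.918: g = -0.0008, g' = -0.634 → ψ = 0.917
Converged at ψ = 0.917.
Compositions from xᵢ = zᵢ/(1+ψ(Kᵢ−1)), yᵢ = Kᵢxᵢ:
  acetone: x = 0.055, y = 0.221
  ethyl acetate: x = 0.121, y = 0.240
  n-heptane: x = 0.179, y = 0.255
  ethylbenzene: x = 0.645, y = 0.284

y_acetone = 0.221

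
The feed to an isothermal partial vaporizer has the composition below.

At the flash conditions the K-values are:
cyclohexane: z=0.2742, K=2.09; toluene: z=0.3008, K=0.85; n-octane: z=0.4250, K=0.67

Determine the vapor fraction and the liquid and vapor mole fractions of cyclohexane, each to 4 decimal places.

Material balance + equilibrium reduce to Σ zᵢ(Kᵢ−1)/(1+ψ(Kᵢ−1)) = 0.
g(0) = ΣzᵢKᵢ − 1 = 0.1135 and g(1) = 1 − Σzᵢ/Kᵢ = -0.1194, so a root lies in (0, 1).
Iterate (Newton) starting at ψ = 0.39:
  ψ = 0.3900: g = 0.00083, g' = -0.2290 → ψ = 0.3936
Converged at ψ = 0.3936.
Compositions from xᵢ = zᵢ/(1+ψ(Kᵢ−1)), yᵢ = Kᵢxᵢ:
  cyclohexane: x = 0.1919, y = 0.4010
  toluene: x = 0.3197, y = 0.2717
  n-octane: x = 0.4885, y = 0.3273

ψ = 0.3936, x_cyclohexane = 0.1919, y_cyclohexane = 0.4010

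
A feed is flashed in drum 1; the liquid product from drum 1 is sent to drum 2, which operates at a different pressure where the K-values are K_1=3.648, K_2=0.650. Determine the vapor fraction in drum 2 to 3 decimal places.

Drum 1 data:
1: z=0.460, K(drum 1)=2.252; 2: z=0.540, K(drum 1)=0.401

V/F (drum 2) = 0.669

Drum 1:
Material balance + equilibrium reduce to Σ zᵢ(Kᵢ−1)/(1+ψ₁(Kᵢ−1)) = 0.
Check two-phase: ΣzᵢKᵢ = 1.252 > 1 and Σzᵢ/Kᵢ = 1.551 > 1, so g(0) = 0.252 > 0 and g(1) = -0.551 < 0.
Binary case is linear: z₁(K₁−1)(1+ψ₁(K₂−1)) + z₂(K₂−1)(1+ψ₁(K₁−1)) = 0
⇒ ψ₁ = [z₁(K₁−1)+z₂(K₂−1)] / [−(K₁−1)(K₂−1)] = 0.2525/0.7499 = 0.337
Drum-1 compositions:
  1: x = 0.324, y = 0.729
  2: x = 0.676, y = 0.271
Drum-2 feed = drum-1 liquid: z₂ = (0.3236, 0.6764).
Drum 2:
Let ψ₂ = V/F and solve Σ zᵢ(Kᵢ−1)/(1+ψ₂(Kᵢ−1)) = 0.
Feasibility: ΣzᵢKᵢ = 1.620, Σzᵢ/Kᵢ = 1.129 — both > 1, two phases present.
Binary case is linear: z₁(K₁−1)(1+ψ₂(K₂−1)) + z₂(K₂−1)(1+ψ₂(K₁−1)) = 0
⇒ ψ₂ = [z₁(K₁−1)+z₂(K₂−1)] / [−(K₁−1)(K₂−1)] = 0.6202/0.9268 = 0.669
  1: x = 0.117, y = 0.426
  2: x = 0.883, y = 0.574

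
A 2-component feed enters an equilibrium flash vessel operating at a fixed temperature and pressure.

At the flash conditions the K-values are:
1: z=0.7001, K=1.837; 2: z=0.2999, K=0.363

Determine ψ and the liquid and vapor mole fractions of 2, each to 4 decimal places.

Rachford–Rice: g(ψ) = Σ zᵢ(Kᵢ−1)/(1+ψ(Kᵢ−1)) = 0.
g(0) = ΣzᵢKᵢ − 1 = 0.3949 and g(1) = 1 − Σzᵢ/Kᵢ = -0.2073, so a root lies in (0, 1).
Binary case is linear: z₁(K₁−1)(1+ψ(K₂−1)) + z₂(K₂−1)(1+ψ(K₁−1)) = 0
⇒ ψ = [z₁(K₁−1)+z₂(K₂−1)] / [−(K₁−1)(K₂−1)] = 0.39495/0.53317 = 0.7408
Compositions from xᵢ = zᵢ/(1+ψ(Kᵢ−1)), yᵢ = Kᵢxᵢ:
  1: x = 0.4322, y = 0.7939
  2: x = 0.5678, y = 0.2061

ψ = 0.7408, x_2 = 0.5678, y_2 = 0.2061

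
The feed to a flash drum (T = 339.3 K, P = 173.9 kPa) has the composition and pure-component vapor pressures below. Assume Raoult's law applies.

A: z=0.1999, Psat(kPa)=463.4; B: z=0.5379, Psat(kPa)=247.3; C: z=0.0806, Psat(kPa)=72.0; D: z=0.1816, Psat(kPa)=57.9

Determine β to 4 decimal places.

β = 0.7391

Raoult's law: Kᵢ = Pᵢˢᵃᵗ/P = Pᵢˢᵃᵗ/173.9.
  K_A = 463.4/173.9 = 2.664750, K_B = 247.3/173.9 = 1.422082, K_C = 72.0/173.9 = 0.414031, K_D = 57.9/173.9 = 0.332950
Let β = V/F and solve Σ zᵢ(Kᵢ−1)/(1+β(Kᵢ−1)) = 0.
Feasibility: ΣzᵢKᵢ = 1.3915, Σzᵢ/Kᵢ = 1.1934 — both > 1, two phases present.
Iterate (Newton) starting at β = 0.31:
  β = 0.3100: g = 0.20984, g' = -0.4857 → β = 0.7420
  β = 0.7420: g = -0.00166, g' = -0.5699 → β = 0.7391
Converged at β = 0.7391.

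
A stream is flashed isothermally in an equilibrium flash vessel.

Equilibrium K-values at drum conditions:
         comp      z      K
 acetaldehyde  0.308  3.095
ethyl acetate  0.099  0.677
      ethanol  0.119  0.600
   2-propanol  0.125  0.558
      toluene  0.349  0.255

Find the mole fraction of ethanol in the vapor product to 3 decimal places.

Let ψ = V/F and solve Σ zᵢ(Kᵢ−1)/(1+ψ(Kᵢ−1)) = 0.
Check two-phase: ΣzᵢKᵢ = 1.250 > 1 and Σzᵢ/Kᵢ = 2.037 > 1, so g(0) = 0.250 > 0 and g(1) = -1.037 < 0.
Newton iteration, ψ⁰ = 0.34:
  ψ = 0.340: g = -0.1274, g' = -0.881 → ψ = 0.195
  ψ = 0.195: g = 0.0073, g' = -1.009 → ψ = 0.203
Converged at ψ = 0.203.
Compositions from xᵢ = zᵢ/(1+ψ(Kᵢ−1)), yᵢ = Kᵢxᵢ:
  acetaldehyde: x = 0.216, y = 0.669
  ethyl acetate: x = 0.106, y = 0.072
  ethanol: x = 0.129, y = 0.078
  2-propanol: x = 0.137, y = 0.077
  toluene: x = 0.411, y = 0.105

y_ethanol = 0.078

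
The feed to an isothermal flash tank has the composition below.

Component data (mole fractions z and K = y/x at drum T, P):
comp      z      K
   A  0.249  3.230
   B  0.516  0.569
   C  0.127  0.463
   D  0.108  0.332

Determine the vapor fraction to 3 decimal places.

ψ = 0.177

Rachford–Rice: g(ψ) = Σ zᵢ(Kᵢ−1)/(1+ψ(Kᵢ−1)) = 0.
g(0) = ΣzᵢKᵢ − 1 = 0.193 and g(1) = 1 − Σzᵢ/Kᵢ = -0.584, so a root lies in (0, 1).
Newton iteration, ψ⁰ = 0.48:
  ψ = 0.480: g = -0.2103, g' = -0.612 → ψ = 0.136
  ψ = 0.136: g = 0.0364, g' = -0.937 → ψ = 0.175
  ψ = 0.175: g = 0.0016, g' = -0.859 → ψ = 0.177
Converged at ψ = 0.177.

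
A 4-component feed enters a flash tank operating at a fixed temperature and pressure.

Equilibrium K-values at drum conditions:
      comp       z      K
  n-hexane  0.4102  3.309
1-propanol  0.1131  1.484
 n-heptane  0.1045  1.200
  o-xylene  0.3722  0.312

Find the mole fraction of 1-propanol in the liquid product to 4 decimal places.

x_1-propanol = 0.0869

Material balance + equilibrium reduce to Σ zᵢ(Kᵢ−1)/(1+V/F(Kᵢ−1)) = 0.
Check two-phase: ΣzᵢKᵢ = 1.7667 > 1 and Σzᵢ/Kᵢ = 1.4802 > 1, so g(0) = 0.7667 > 0 and g(1) = -0.4802 < 0.
Iterate (Newton) starting at V/F = 0.5:
  V/F = 0.5000: g = 0.11233, g' = -0.9012 → V/F = 0.6247
  V/F = 0.6247: g = -0.00065, g' = -0.9274 → V/F = 0.6240
Converged at V/F = 0.6240.
Compositions from xᵢ = zᵢ/(1+V/F(Kᵢ−1)), yᵢ = Kᵢxᵢ:
  n-hexane: x = 0.1681, y = 0.5561
  1-propanol: x = 0.0869, y = 0.1289
  n-heptane: x = 0.0929, y = 0.1115
  o-xylene: x = 0.6522, y = 0.2035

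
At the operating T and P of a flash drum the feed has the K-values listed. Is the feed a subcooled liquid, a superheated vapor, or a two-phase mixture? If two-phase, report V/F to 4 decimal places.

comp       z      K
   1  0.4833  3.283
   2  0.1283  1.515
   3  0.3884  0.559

ΣzᵢKᵢ = 1.9982; Σzᵢ/Kᵢ = 0.9267.
Since Σzᵢ/Kᵢ < 1 the mixture is above its dew point — single vapor phase.

superheated vapor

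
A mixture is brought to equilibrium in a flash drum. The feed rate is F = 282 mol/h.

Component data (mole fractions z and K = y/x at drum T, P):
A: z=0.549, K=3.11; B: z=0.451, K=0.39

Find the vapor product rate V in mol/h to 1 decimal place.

V = 193.5 mol/h

Let ψ = V/F and solve Σ zᵢ(Kᵢ−1)/(1+ψ(Kᵢ−1)) = 0.
g(0) = ΣzᵢKᵢ − 1 = 0.883 and g(1) = 1 − Σzᵢ/Kᵢ = -0.333, so a root lies in (0, 1).
Binary case is linear: z₁(K₁−1)(1+ψ(K₂−1)) + z₂(K₂−1)(1+ψ(K₁−1)) = 0
⇒ ψ = [z₁(K₁−1)+z₂(K₂−1)] / [−(K₁−1)(K₂−1)] = 0.8833/1.2871 = 0.686
Then V = ψ·F = 0.6863·282 = 193.5 mol/h and L = F − V = 88.5 mol/h.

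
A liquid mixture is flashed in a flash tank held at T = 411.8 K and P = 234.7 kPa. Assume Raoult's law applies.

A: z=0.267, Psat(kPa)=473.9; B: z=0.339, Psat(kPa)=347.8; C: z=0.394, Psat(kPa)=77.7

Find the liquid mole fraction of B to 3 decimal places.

x_B = 0.291

Raoult's law: Kᵢ = Pᵢˢᵃᵗ/P = Pᵢˢᵃᵗ/234.7.
  K_A = 473.9/234.7 = 2.01917, K_B = 347.8/234.7 = 1.48189, K_C = 77.7/234.7 = 0.33106
Iterate (Newton) starting at ψ = 0.56:
  ψ = 0.560: g = -0.1195, g' = -0.612 → ψ = 0.365
  ψ = 0.365: g = -0.0113, g' = -0.513 → ψ = 0.343
Converged at ψ = 0.343.
Compositions from xᵢ = zᵢ/(1+ψ(Kᵢ−1)), yᵢ = Kᵢxᵢ:
  A: x = 0.198, y = 0.400
  B: x = 0.291, y = 0.431
  C: x = 0.511, y = 0.169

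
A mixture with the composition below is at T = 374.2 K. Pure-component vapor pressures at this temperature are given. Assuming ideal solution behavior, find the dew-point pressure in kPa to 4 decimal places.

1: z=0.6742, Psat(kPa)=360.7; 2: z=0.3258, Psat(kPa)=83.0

Pdew = 172.5791 kPa

At the dew point ψ → 1, so Σzᵢ/Kᵢ = 1 with Kᵢ = Pᵢˢᵃᵗ/P ⇒ 1/P = Σzᵢ/Pᵢˢᵃᵗ.
1/P = 0.6742/360.7 + 0.3258/83.0 = 0.0057944 ⇒ P = 172.5791 kPa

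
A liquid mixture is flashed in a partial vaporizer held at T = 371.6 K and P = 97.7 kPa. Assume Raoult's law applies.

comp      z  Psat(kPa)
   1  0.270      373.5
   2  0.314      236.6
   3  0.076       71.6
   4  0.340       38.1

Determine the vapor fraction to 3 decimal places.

ψ = 0.814

Raoult's law: Kᵢ = Pᵢˢᵃᵗ/P = Pᵢˢᵃᵗ/97.7.
  K_1 = 373.5/97.7 = 3.82293, K_2 = 236.6/97.7 = 2.42170, K_3 = 71.6/97.7 = 0.73286, K_4 = 38.1/97.7 = 0.38997
Let ψ = V/F and solve Σ zᵢ(Kᵢ−1)/(1+ψ(Kᵢ−1)) = 0.
Feasibility: ΣzᵢKᵢ = 1.981, Σzᵢ/Kᵢ = 1.176 — both > 1, two phases present.
Iterate (Newton) starting at ψ = 0.68:
  ψ = 0.680: g = 0.1088, g' = -0.794 → ψ = 0.817
  ψ = 0.817: g = -0.0024, g' = -0.844 → ψ = 0.814
Converged at ψ = 0.814.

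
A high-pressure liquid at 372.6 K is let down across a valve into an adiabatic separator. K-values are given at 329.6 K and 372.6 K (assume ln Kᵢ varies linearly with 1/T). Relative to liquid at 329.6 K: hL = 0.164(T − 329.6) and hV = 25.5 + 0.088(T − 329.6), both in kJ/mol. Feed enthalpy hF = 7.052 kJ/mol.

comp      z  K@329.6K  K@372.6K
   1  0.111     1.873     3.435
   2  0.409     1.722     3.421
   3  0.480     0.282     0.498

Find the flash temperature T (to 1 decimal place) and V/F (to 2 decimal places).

T = 335.6 K, V/F = 0.24

Adiabatic flash: solve Rachford–Rice at each trial T, then check hF = ψ·hV(T) + (1−ψ)·hL(T).
  T = 329.6 K: K = (1.873, 1.722, 0.282), RR gives ψ = 0.088, H_out = 2.233 kJ/mol
  T = 372.6 K: K = (3.435, 3.421, 0.498), RR gives ψ = 0.838, H_out = 25.679 kJ/mol
  T = 351.1 K: K = (2.584, 2.479, 0.381), RR gives ψ = 0.521, H_out = 15.952 kJ/mol
  T = 340.4 K: K = (2.213, 2.080, 0.330), RR gives ψ = 0.342, H_out = 10.220 kJ/mol
  T = 335.0 K: K = (2.039, 1.895, 0.305), RR gives ψ = 0.230, H_out = 6.650 kJ/mol
  T = 337.7 K: K = (2.125, 1.986, 0.317), RR gives ψ = 0.289, H_out = 8.516 kJ/mol
  T = 336.4 K: K = (2.083, 1.942, 0.312), RR gives ψ = 0.261, H_out = 7.640 kJ/mol
Linear interpolation between T = 335.0 (H_out = 6.650) and T = 336.4 (H_out = 7.640) on hF = 7.052 gives T ≈ 335.6 K, at which ψ = 0.24.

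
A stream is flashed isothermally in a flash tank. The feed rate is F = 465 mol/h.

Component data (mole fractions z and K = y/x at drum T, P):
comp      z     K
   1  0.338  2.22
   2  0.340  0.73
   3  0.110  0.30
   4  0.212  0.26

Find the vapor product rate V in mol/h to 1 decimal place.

V = 62.4 mol/h

Newton iteration, β⁰ = 0.5:
  β = 0.500: g = -0.2175, g' = -0.647 → β = 0.164
  β = 0.164: g = -0.0180, g' = -0.596 → β = 0.134
Converged at β = 0.134.
Then V = β·F = 0.1341·465 = 62.4 mol/h and L = F − V = 402.6 mol/h.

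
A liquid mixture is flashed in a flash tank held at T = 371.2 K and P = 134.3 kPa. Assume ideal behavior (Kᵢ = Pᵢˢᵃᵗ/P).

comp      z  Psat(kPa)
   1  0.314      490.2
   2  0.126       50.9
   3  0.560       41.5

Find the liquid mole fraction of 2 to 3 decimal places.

Raoult's law: Kᵢ = Pᵢˢᵃᵗ/P = Pᵢˢᵃᵗ/134.3.
  K_1 = 490.2/134.3 = 3.65004, K_2 = 50.9/134.3 = 0.37900, K_3 = 41.5/134.3 = 0.30901
Newton iteration, ψ⁰ = 0.45:
  ψ = 0.450: g = -0.2906, g' = -1.115 → ψ = 0.189
  ψ = 0.189: g = 0.0201, g' = -1.394 → ψ = 0.204
Converged at ψ = 0.204.
Compositions from xᵢ = zᵢ/(1+ψ(Kᵢ−1)), yᵢ = Kᵢxᵢ:
  1: x = 0.204, y = 0.744
  2: x = 0.144, y = 0.055
  3: x = 0.652, y = 0.201

x_2 = 0.144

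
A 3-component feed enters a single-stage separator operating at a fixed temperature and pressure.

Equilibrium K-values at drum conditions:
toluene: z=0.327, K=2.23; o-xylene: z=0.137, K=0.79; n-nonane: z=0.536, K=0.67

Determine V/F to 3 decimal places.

Material balance + equilibrium reduce to Σ zᵢ(Kᵢ−1)/(1+V/F(Kᵢ−1)) = 0.
Check two-phase: ΣzᵢKᵢ = 1.197 > 1 and Σzᵢ/Kᵢ = 1.120 > 1, so g(0) = 0.197 > 0 and g(1) = -0.120 < 0.
Newton–Raphson from V/F = 0.5:
  V/F = 0.500: g = 0.0051, g' = -0.281 → V/F = 0.518
Converged at V/F = 0.518.

V/F = 0.518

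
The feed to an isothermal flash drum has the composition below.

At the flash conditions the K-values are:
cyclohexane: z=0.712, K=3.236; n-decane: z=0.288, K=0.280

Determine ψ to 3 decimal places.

Rachford–Rice: g(ψ) = Σ zᵢ(Kᵢ−1)/(1+ψ(Kᵢ−1)) = 0.
Check two-phase: ΣzᵢKᵢ = 2.385 > 1 and Σzᵢ/Kᵢ = 1.249 > 1, so g(0) = 1.385 > 0 and g(1) = -0.249 < 0.
Iterate (Newton) starting at ψ = 0.43:
  ψ = 0.430: g = 0.5113, g' = -1.238 → ψ = 0.843
  ψ = 0.843: g = 0.0245, g' = -1.394 → ψ = 0.860
Converged at ψ = 0.860.

ψ = 0.860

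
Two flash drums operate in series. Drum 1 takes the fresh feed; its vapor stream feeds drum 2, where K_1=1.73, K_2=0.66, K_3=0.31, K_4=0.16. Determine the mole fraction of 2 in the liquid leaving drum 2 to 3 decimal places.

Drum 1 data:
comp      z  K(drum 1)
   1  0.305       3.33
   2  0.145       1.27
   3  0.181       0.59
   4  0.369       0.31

x_2 (drum 2) = 0.186

Drum 1:
Let ψ₁ = V/F and solve Σ zᵢ(Kᵢ−1)/(1+ψ₁(Kᵢ−1)) = 0.
g(0) = ΣzᵢKᵢ − 1 = 0.421 and g(1) = 1 − Σzᵢ/Kᵢ = -0.703, so a root lies in (0, 1).
Iterate (Newton) starting at ψ₁ = 0.39:
  ψ₁ = 0.390: g = -0.0289, g' = -0.835 → ψ₁ = 0.355
  ψ₁ = 0.355: g = 0.0003, g' = -0.854 → ψ₁ = 0.356
Converged at ψ₁ = 0.356.
Drum-1 compositions:
  1: x = 0.167, y = 0.555
  2: x = 0.132, y = 0.168
  3: x = 0.212, y = 0.125
  4: x = 0.489, y = 0.152
Drum-2 feed = drum-1 vapor: z₂ = (0.5554, 0.1680, 0.1250, 0.1516).
Drum 2:
Let ψ₂ = V/F and solve Σ zᵢ(Kᵢ−1)/(1+ψ₂(Kᵢ−1)) = 0.
Check two-phase: ΣzᵢKᵢ = 1.135 > 1 and Σzᵢ/Kᵢ = 1.926 > 1, so g(0) = 0.135 > 0 and g(1) = -0.926 < 0.
Newton–Raphson from ψ₂ = 0.31:
  ψ₂ = 0.310: g = -0.0152, g' = -0.513 → ψ₂ = 0.280
Converged at ψ₂ = 0.280.
  1: x = 0.461, y = 0.798
  2: x = 0.186, y = 0.123
  3: x = 0.155, y = 0.048
  4: x = 0.198, y = 0.032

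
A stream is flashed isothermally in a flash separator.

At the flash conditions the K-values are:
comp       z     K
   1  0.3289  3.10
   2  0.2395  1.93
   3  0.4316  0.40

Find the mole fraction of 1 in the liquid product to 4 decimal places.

x_1 = 0.1380

Iterate (Newton) starting at ψ = 0.64:
  ψ = 0.6400: g = 0.01390, g' = -0.7549 → ψ = 0.6584
Converged at ψ = 0.6584.
Compositions from xᵢ = zᵢ/(1+ψ(Kᵢ−1)), yᵢ = Kᵢxᵢ:
  1: x = 0.1380, y = 0.4279
  2: x = 0.1485, y = 0.2867
  3: x = 0.7134, y = 0.2854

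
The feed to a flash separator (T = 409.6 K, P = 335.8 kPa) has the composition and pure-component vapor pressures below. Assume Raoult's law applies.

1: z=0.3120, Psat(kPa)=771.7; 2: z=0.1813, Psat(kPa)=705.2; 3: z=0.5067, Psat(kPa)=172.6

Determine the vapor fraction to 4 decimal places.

ψ = 0.6004

Raoult's law: Kᵢ = Pᵢˢᵃᵗ/P = Pᵢˢᵃᵗ/335.8.
  K_1 = 771.7/335.8 = 2.298094, K_2 = 705.2/335.8 = 2.100060, K_3 = 172.6/335.8 = 0.513996
Let ψ = V/F and solve Σ zᵢ(Kᵢ−1)/(1+ψ(Kᵢ−1)) = 0.
Check two-phase: ΣzᵢKᵢ = 1.3582 > 1 and Σzᵢ/Kᵢ = 1.2079 > 1, so g(0) = 0.3582 > 0 and g(1) = -0.2079 < 0.
Newton–Raphson from ψ = 0.5:
  ψ = 0.5000: g = 0.04896, g' = -0.4935 → ψ = 0.5992
  ψ = 0.5992: g = 0.00058, g' = -0.4843 → ψ = 0.6004
Converged at ψ = 0.6004.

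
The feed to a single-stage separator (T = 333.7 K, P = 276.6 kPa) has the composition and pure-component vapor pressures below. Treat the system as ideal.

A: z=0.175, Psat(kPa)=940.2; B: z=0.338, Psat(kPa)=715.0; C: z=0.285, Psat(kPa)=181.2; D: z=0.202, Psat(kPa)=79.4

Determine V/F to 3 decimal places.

V/F = 0.692

Raoult's law: Kᵢ = Pᵢˢᵃᵗ/P = Pᵢˢᵃᵗ/276.6.
  K_A = 940.2/276.6 = 3.39913, K_B = 715.0/276.6 = 2.58496, K_C = 181.2/276.6 = 0.65510, K_D = 79.4/276.6 = 0.28706
Rachford–Rice: g(V/F) = Σ zᵢ(Kᵢ−1)/(1+V/F(Kᵢ−1)) = 0.
g(0) = ΣzᵢKᵢ − 1 = 0.713 and g(1) = 1 − Σzᵢ/Kᵢ = -0.321, so a root lies in (0, 1).
Iterate (Newton) starting at V/F = 0.5:
  V/F = 0.500: g = 0.1472, g' = -0.770 → V/F = 0.691
  V/F = 0.691: g = 0.0006, g' = -0.793 → V/F = 0.692
Converged at V/F = 0.692.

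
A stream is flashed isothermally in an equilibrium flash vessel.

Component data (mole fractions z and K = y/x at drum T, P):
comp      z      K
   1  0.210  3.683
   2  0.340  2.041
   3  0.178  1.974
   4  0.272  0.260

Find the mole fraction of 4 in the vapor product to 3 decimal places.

Newton iteration, β⁰ = 0.55:
  β = 0.550: g = 0.2261, g' = -0.891 → β = 0.804
  β = 0.804: g = -0.0284, g' = -1.221 → β = 0.781
  β = 0.781: g = -0.0007, g' = -1.160 → β = 0.780
Converged at β = 0.780.
Compositions from xᵢ = zᵢ/(1+β(Kᵢ−1)), yᵢ = Kᵢxᵢ:
  1: x = 0.068, y = 0.250
  2: x = 0.188, y = 0.383
  3: x = 0.101, y = 0.200
  4: x = 0.643, y = 0.167

y_4 = 0.167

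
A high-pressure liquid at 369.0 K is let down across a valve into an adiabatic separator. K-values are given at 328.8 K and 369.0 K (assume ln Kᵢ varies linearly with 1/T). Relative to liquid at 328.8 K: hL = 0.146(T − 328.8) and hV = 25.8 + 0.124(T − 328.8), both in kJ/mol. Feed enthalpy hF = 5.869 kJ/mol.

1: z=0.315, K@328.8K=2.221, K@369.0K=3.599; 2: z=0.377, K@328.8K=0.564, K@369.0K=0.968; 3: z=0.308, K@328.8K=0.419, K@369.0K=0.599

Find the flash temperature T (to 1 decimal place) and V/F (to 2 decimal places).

Adiabatic flash: solve Rachford–Rice at each trial T, then check hF = ψ·hV(T) + (1−ψ)·hL(T).
  T = 328.8 K: K = (2.221, 0.564, 0.419), RR gives ψ = 0.067, H_out = 1.729 kJ/mol
  T = 369.0 K: K = (3.599, 0.968, 0.599), RR gives ψ = 1.000, H_out = 30.785 kJ/mol
  T = 348.9 K: K = (2.867, 0.750, 0.506), RR gives ψ = 0.488, H_out = 15.321 kJ/mol
  T = 338.9 K: K = (2.535, 0.654, 0.462), RR gives ψ = 0.277, H_out = 8.566 kJ/mol
  T = 333.9 K: K = (2.377, 0.608, 0.441), RR gives ψ = 0.175, H_out = 5.236 kJ/mol
  T = 336.4 K: K = (2.455, 0.631, 0.451), RR gives ψ = 0.226, H_out = 6.907 kJ/mol
  T = 335.1 K: K = (2.414, 0.619, 0.446), RR gives ψ = 0.200, H_out = 6.040 kJ/mol
Linear interpolation between T = 333.9 (H_out = 5.236) and T = 335.1 (H_out = 6.040) on hF = 5.869 gives T ≈ 334.8 K, at which ψ = 0.19.

T = 334.8 K, V/F = 0.19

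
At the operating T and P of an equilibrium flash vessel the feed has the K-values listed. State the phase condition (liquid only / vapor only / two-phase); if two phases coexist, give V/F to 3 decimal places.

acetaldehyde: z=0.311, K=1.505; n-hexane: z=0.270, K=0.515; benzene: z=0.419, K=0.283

ΣzᵢKᵢ = 0.726; Σzᵢ/Kᵢ = 2.211.
Since ΣzᵢKᵢ < 1 the mixture is below its bubble point — single liquid phase.

liquid only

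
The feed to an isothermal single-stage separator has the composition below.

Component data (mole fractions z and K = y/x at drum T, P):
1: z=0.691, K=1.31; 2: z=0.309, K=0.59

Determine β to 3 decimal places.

Newton–Raphson from β = 0.48:
  β = 0.480: g = 0.0287, g' = -0.131 → β = 0.700
  β = 0.700: g = -0.0016, g' = -0.147 → β = 0.689
Converged at β = 0.689.

β = 0.689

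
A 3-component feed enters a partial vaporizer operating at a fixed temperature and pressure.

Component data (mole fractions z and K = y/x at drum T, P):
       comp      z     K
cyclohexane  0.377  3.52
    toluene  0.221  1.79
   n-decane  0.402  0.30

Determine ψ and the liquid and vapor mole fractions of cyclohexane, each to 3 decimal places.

ψ = 0.611, x_cyclohexane = 0.148, y_cyclohexane = 0.522

Material balance + equilibrium reduce to Σ zᵢ(Kᵢ−1)/(1+ψ(Kᵢ−1)) = 0.
Feasibility: ΣzᵢKᵢ = 1.843, Σzᵢ/Kᵢ = 1.571 — both > 1, two phases present.
Newton iteration, ψ⁰ = 0.61:
  ψ = 0.610: g = 0.0012, g' = -1.035 → ψ = 0.611
Converged at ψ = 0.611.
Compositions from xᵢ = zᵢ/(1+ψ(Kᵢ−1)), yᵢ = Kᵢxᵢ:
  cyclohexane: x = 0.148, y = 0.522
  toluene: x = 0.149, y = 0.267
  n-decane: x = 0.703, y = 0.211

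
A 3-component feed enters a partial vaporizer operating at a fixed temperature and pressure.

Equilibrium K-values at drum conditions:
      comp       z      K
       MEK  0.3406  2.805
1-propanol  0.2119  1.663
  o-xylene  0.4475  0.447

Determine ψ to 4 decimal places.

ψ = 0.6414

Rachford–Rice: g(ψ) = Σ zᵢ(Kᵢ−1)/(1+ψ(Kᵢ−1)) = 0.
g(0) = ΣzᵢKᵢ − 1 = 0.5078 and g(1) = 1 − Σzᵢ/Kᵢ = -0.2500, so a root lies in (0, 1).
Iterate (Newton) starting at ψ = 0.42:
  ψ = 0.4200: g = 0.13724, g' = -0.6482 → ψ = 0.6317
  ψ = 0.6317: g = 0.00592, g' = -0.6118 → ψ = 0.6414
Converged at ψ = 0.6414.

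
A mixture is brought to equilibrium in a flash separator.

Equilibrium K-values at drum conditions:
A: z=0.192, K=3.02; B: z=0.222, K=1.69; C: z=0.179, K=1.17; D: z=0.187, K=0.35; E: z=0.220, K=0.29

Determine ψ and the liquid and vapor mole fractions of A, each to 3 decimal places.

Rachford–Rice: g(ψ) = Σ zᵢ(Kᵢ−1)/(1+ψ(Kᵢ−1)) = 0.
g(0) = ΣzᵢKᵢ − 1 = 0.294 and g(1) = 1 − Σzᵢ/Kᵢ = -0.641, so a root lies in (0, 1).
Newton iteration, ψ⁰ = 0.59:
  ψ = 0.590: g = -0.1525, g' = -0.757 → ψ = 0.389
  ψ = 0.389: g = -0.0117, g' = -0.669 → ψ = 0.371
Converged at ψ = 0.371.
Compositions from xᵢ = zᵢ/(1+ψ(Kᵢ−1)), yᵢ = Kᵢxᵢ:
  A: x = 0.110, y = 0.331
  B: x = 0.177, y = 0.299
  C: x = 0.168, y = 0.197
  D: x = 0.246, y = 0.086
  E: x = 0.299, y = 0.087

ψ = 0.371, x_A = 0.110, y_A = 0.331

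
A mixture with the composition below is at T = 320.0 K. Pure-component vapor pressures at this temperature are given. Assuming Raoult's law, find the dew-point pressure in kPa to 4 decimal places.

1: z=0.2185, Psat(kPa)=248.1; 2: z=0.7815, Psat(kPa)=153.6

Pdew = 167.5439 kPa

At the dew point ψ → 1, so Σzᵢ/Kᵢ = 1 with Kᵢ = Pᵢˢᵃᵗ/P ⇒ 1/P = Σzᵢ/Pᵢˢᵃᵗ.
1/P = 0.2185/248.1 + 0.7815/153.6 = 0.0059686 ⇒ P = 167.5439 kPa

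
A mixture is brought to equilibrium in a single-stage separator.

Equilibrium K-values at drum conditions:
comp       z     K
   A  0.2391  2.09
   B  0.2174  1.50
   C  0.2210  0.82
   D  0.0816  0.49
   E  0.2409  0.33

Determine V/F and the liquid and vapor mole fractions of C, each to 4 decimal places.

Rachford–Rice: g(V/F) = Σ zᵢ(Kᵢ−1)/(1+V/F(Kᵢ−1)) = 0.
Check two-phase: ΣzᵢKᵢ = 1.1265 > 1 and Σzᵢ/Kᵢ = 1.4254 > 1, so g(0) = 0.1265 > 0 and g(1) = -0.4254 < 0.
Iterate (Newton) starting at V/F = 0.5:
  V/F = 0.5000: g = -0.08664, g' = -0.4452 → V/F = 0.3054
  V/F = 0.3054: g = -0.00448, g' = -0.4095 → V/F = 0.2945
Converged at V/F = 0.2945.
Compositions from xᵢ = zᵢ/(1+V/F(Kᵢ−1)), yᵢ = Kᵢxᵢ:
  A: x = 0.1810, y = 0.3783
  B: x = 0.1895, y = 0.2843
  C: x = 0.2334, y = 0.1914
  D: x = 0.0960, y = 0.0470
  E: x = 0.3001, y = 0.0990

V/F = 0.2945, x_C = 0.2334, y_C = 0.1914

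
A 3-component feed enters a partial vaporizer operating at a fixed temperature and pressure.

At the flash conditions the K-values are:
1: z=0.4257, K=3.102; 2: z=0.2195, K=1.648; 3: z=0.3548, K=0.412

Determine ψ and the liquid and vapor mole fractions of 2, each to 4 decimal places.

Let ψ = V/F and solve Σ zᵢ(Kᵢ−1)/(1+ψ(Kᵢ−1)) = 0.
g(0) = ΣzᵢKᵢ − 1 = 0.8284 and g(1) = 1 − Σzᵢ/Kᵢ = -0.1316, so a root lies in (0, 1).
Newton–Raphson from ψ = 0.5:
  ψ = 0.5000: g = 0.24822, g' = -0.7458 → ψ = 0.8328
  ψ = 0.8328: g = 0.00889, g' = -0.7586 → ψ = 0.8445
Converged at ψ = 0.8445.
Compositions from xᵢ = zᵢ/(1+ψ(Kᵢ−1)), yᵢ = Kᵢxᵢ:
  1: x = 0.1534, y = 0.4759
  2: x = 0.1419, y = 0.2338
  3: x = 0.7047, y = 0.2903

ψ = 0.8445, x_2 = 0.1419, y_2 = 0.2338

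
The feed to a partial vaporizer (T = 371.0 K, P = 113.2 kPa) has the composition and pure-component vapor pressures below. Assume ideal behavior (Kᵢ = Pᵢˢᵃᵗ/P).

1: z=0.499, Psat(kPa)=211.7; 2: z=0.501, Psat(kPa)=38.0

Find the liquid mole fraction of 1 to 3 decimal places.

Raoult's law: Kᵢ = Pᵢˢᵃᵗ/P = Pᵢˢᵃᵗ/113.2.
  K_1 = 211.7/113.2 = 1.87014, K_2 = 38.0/113.2 = 0.33569
Rachford–Rice: g(ψ) = Σ zᵢ(Kᵢ−1)/(1+ψ(Kᵢ−1)) = 0.
Check two-phase: ΣzᵢKᵢ = 1.101 > 1 and Σzᵢ/Kᵢ = 1.759 > 1, so g(0) = 0.101 > 0 and g(1) = -0.759 < 0.
Binary case is linear: z₁(K₁−1)(1+ψ(K₂−1)) + z₂(K₂−1)(1+ψ(K₁−1)) = 0
⇒ ψ = [z₁(K₁−1)+z₂(K₂−1)] / [−(K₁−1)(K₂−1)] = 0.1014/0.5780 = 0.175
Compositions from xᵢ = zᵢ/(1+ψ(Kᵢ−1)), yᵢ = Kᵢxᵢ:
  1: x = 0.433, y = 0.810
  2: x = 0.567, y = 0.190

x_1 = 0.433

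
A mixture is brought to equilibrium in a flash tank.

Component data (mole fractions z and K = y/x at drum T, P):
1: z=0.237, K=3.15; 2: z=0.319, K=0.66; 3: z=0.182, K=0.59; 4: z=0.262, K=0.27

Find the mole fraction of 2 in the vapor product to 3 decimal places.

Rachford–Rice: g(ψ) = Σ zᵢ(Kᵢ−1)/(1+ψ(Kᵢ−1)) = 0.
g(0) = ΣzᵢKᵢ − 1 = 0.135 and g(1) = 1 − Σzᵢ/Kᵢ = -0.837, so a root lies in (0, 1).
Newton–Raphson from ψ = 0.58:
  ψ = 0.580: g = -0.3379, g' = -0.747 → ψ = 0.127
  ψ = 0.127: g = -0.0031, g' = -0.919 → ψ = 0.124
Converged at ψ = 0.124.
Compositions from xᵢ = zᵢ/(1+ψ(Kᵢ−1)), yᵢ = Kᵢxᵢ:
  1: x = 0.187, y = 0.589
  2: x = 0.333, y = 0.220
  3: x = 0.192, y = 0.113
  4: x = 0.288, y = 0.078

y_2 = 0.220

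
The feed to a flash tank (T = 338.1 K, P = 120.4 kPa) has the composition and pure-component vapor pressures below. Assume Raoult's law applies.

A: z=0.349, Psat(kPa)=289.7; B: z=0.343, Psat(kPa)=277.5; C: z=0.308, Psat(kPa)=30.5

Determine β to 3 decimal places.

Raoult's law: Kᵢ = Pᵢˢᵃᵗ/P = Pᵢˢᵃᵗ/120.4.
  K_A = 289.7/120.4 = 2.40615, K_B = 277.5/120.4 = 2.30482, K_C = 30.5/120.4 = 0.25332
Rachford–Rice: g(β) = Σ zᵢ(Kᵢ−1)/(1+β(Kᵢ−1)) = 0.
g(0) = ΣzᵢKᵢ − 1 = 0.708 and g(1) = 1 − Σzᵢ/Kᵢ = -0.510, so a root lies in (0, 1).
Iterate (Newton) starting at β = 0.5:
  β = 0.500: g = 0.1920, g' = -0.889 → β = 0.716
  β = 0.716: g = -0.0182, g' = -1.120 → β = 0.700
  β = 0.700: g = -0.0003, g' = -1.088 → β = 0.699
Converged at β = 0.699.

β = 0.699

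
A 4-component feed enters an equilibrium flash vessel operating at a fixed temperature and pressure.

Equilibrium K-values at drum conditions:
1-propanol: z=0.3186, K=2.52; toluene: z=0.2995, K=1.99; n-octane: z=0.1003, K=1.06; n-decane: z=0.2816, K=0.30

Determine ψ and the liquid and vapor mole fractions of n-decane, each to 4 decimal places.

Material balance + equilibrium reduce to Σ zᵢ(Kᵢ−1)/(1+ψ(Kᵢ−1)) = 0.
g(0) = ΣzᵢKᵢ − 1 = 0.5897 and g(1) = 1 − Σzᵢ/Kᵢ = -0.3102, so a root lies in (0, 1).
Newton iteration, ψ⁰ = 0.36:
  ψ = 0.3600: g = 0.27396, g' = -0.7140 → ψ = 0.7437
  ψ = 0.7437: g = -0.00732, g' = -0.8602 → ψ = 0.7352
  ψ = 0.7352: g = -0.00005, g' = -0.8485 → ψ = 0.7351
Converged at ψ = 0.7351.
Compositions from xᵢ = zᵢ/(1+ψ(Kᵢ−1)), yᵢ = Kᵢxᵢ:
  1-propanol: x = 0.1505, y = 0.3792
  toluene: x = 0.1733, y = 0.3450
  n-octane: x = 0.0961, y = 0.1018
  n-decane: x = 0.5801, y = 0.1740

ψ = 0.7351, x_n-decane = 0.5801, y_n-decane = 0.1740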